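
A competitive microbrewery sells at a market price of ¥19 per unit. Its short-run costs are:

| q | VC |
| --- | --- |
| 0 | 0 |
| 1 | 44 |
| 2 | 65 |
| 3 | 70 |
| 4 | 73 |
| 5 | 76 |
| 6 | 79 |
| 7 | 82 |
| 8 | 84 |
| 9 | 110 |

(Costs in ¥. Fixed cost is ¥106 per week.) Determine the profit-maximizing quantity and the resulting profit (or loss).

q = 8; profit = -¥38

Compute π = P·q − TC at each output: q=0: -106; q=1: -131; q=2: -133; q=3: -119; q=4: -103; q=5: -87; q=6: -71; q=7: -55; q=8: -38; q=9: -45.
Profit is maximized at q = 8. AVC there is 84/8 = ¥10.50 ≤ P, so producing beats shutting down (which would give -¥106).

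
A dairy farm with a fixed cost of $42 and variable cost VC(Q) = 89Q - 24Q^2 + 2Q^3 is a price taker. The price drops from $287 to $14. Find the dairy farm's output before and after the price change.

MC = 89 - 48Q + 6Q^2; the shutdown threshold is min AVC = $17 (at Q = 6).
At P = $287 ≥ min AVC, set P = MC on the rising branch: Q = 11.
At P = $14 < min AVC = $17, price no longer covers variable cost at any output, so the firm shuts down: Q = 0.

Output falls from 11 to 0 (the firm shuts down)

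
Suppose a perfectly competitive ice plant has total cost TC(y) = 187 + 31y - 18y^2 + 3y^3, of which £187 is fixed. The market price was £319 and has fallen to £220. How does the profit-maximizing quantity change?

Output falls from 8 to 7

AVC = 31 - 18y + 3y^2, minimized at y = 3 where min AVC = £4. MC = 31 - 36y + 9y^2.
At P = £319 ≥ min AVC, set P = MC on the rising branch: y = 8.
At P = £220 ≥ min AVC, set P = MC: y = 7. The firm stays open but cuts output.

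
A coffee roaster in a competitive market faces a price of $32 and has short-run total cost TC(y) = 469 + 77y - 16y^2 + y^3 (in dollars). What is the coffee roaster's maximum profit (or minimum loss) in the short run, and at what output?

Profit = -$307 at y = 9

AVC = 77 - 16y + y^2; min AVC = $13 at y = 8. Since P = $32 ≥ min AVC, the firm produces.
With MC = 77 - 32y + 3y^2, P = MC on the upward-sloping part at y* = 9.
TR = 32·9 = 288. TC = 469 + 126 = 595. Profit = 288 − 595 = -$307.
Shutting down would mean losing the fixed cost of $469, so operating at a loss of $307 is better by $162.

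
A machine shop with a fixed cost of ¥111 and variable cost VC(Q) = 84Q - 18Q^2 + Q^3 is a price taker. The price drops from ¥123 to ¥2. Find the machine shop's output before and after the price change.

Output falls from 13 to 0 (the firm shuts down)

MC = 84 - 36Q + 3Q^2; the shutdown threshold is min AVC = ¥3 (at Q = 9).
At P = ¥123 ≥ min AVC, set P = MC on the rising branch: Q = 13.
At P = ¥2 < min AVC = ¥3, price no longer covers variable cost at any output, so the firm shuts down: Q = 0.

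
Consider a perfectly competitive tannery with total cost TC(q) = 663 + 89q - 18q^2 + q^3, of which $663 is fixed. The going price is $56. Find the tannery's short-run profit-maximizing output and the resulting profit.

AVC = 89 - 18q + q^2 has its minimum $8 at q = 9; price $56 clears that bar, so the firm operates.
With MC = 89 - 36q + 3q^2, P = MC on the upward-sloping part at q* = 11.
TR = 56·11 = 616. TC = 663 + 132 = 795. Profit = 616 − 795 = -$179.
That loss of $179 beats the $663 the firm would lose by shutting down; producing recovers $484 of fixed cost.

Profit = -$179 at q = 11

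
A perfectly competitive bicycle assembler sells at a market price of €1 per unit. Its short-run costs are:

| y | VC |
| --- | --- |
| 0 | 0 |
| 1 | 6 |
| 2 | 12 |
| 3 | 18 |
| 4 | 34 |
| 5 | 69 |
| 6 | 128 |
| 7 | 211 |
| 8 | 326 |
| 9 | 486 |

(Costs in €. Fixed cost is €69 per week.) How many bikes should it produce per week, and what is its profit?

Profit at each row (π = 1y − TC): y=0: -69; y=1: -74; y=2: -79; y=3: -84; y=4: -99; y=5: -133; y=6: -191; y=7: -273; y=8: -387; y=9: -546.
Profit is highest at y = 0. Equivalently, the lowest AVC in the table is 6/1 ≈ €6 at y = 1, and P = €1 falls below it — price never covers variable cost, so the firm shuts down and loses only its fixed cost.

y = 0 (shut down); profit = -€69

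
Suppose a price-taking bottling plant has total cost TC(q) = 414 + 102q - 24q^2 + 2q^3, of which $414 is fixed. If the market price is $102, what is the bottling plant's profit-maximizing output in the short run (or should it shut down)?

Produce at q = 8

From TC, MC = TC'(q) = 102 - 48q + 6q^2 and AVC = VC/q = 102 - 24q + 2q^2.
The AVC parabola has its vertex at q = 24/4 = 6, where AVC = 102 - 24·6 + 2·6^2 = $30.
Because $102 ≥ $30, revenue can cover variable cost; the firm operates.
Solving P = MC: -48q + 6q^2 = 0 ⇒ q = 0 or 8. On the upward-sloping branch, q* = 8.
Check: AVC at q = 8 is $38 ≤ P, so revenue covers variable cost.
Profit = P·q − TC = 102·8 − 718 = $98.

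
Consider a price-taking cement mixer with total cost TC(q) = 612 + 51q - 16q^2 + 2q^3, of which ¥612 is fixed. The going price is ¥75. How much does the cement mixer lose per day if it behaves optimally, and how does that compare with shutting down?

AVC = 51 - 16q + 2q^2; min AVC = ¥19 at q = 4. Since P = ¥75 ≥ min AVC, the firm produces.
With MC = 51 - 32q + 6q^2, P = MC on the upward-sloping part at q* = 6.
TR = 75·6 = 450. TC = 612 + 162 = 774. Profit = 450 − 774 = -¥324.
By producing, the firm covers all variable cost plus ¥288 of fixed cost; shutting down would lose the full ¥612.

Profit = -¥324 at q = 6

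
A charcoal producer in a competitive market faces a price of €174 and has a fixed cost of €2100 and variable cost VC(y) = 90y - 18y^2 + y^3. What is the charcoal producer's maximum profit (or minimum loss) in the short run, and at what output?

AVC = 90 - 18y + y^2; min AVC = €9 at y = 9. Since P = €174 ≥ min AVC, the firm produces.
MC = 90 - 36y + 3y^2. Setting P = MC and taking the root on the rising branch gives y* = 14.
TR = 174·14 = 2436. TC = 2100 + 476 = 2576. Profit = 2436 − 2576 = -€140.
Shutting down would mean losing the fixed cost of €2100, so operating at a loss of €140 is better by €1960.

Profit = -€140 at y = 14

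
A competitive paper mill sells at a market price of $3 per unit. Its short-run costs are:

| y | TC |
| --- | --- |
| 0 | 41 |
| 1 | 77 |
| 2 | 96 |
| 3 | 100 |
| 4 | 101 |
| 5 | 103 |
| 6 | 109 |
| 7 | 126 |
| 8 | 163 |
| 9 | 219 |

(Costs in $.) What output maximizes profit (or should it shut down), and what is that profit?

y = 0 (shut down); profit = -$41

Tabulate TR − TC: y=0: -41; y=1: -74; y=2: -90; y=3: -91; y=4: -89; y=5: -88; y=6: -91; y=7: -105; y=8: -139; y=9: -192.
Profit is highest at y = 0. Equivalently, the lowest AVC in the table is 68/6 ≈ $11.33 at y = 6, and P = $3 falls below it — price never covers variable cost, so the firm shuts down and loses only its fixed cost.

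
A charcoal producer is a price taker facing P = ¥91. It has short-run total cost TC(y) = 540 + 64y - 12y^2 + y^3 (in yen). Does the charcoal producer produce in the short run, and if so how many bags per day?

Produce at y = 9

Variable cost is VC = 64y - 12y^2 + y^3, so AVC = VC/y = 64 - 12y + y^2 and MC = dTC/dy = 64 - 24y + 3y^2.
AVC is minimized where dAVC/dy = -12 + 2y = 0, at y = 6; min AVC = 64 - 12·6 + 6^2 = ¥28.
Because ¥91 ≥ ¥28, revenue can cover variable cost; the firm operates.
P = MC gives -27 - 24y + 3y^2 = 0, with roots -1 and 9. Take the larger (rising MC): y* = 9.
Check: AVC at y = 9 is ¥37 ≤ P, so revenue covers variable cost.
Profit = P·y − TC = 91·9 − 873 = -¥54, a loss, but smaller than the ¥540 fixed cost the firm would lose by shutting down.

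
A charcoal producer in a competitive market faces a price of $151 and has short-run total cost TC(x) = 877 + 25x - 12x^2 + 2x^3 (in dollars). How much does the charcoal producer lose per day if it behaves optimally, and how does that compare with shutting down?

Profit = -$93 at x = 7

AVC = 25 - 12x + 2x^2 has its minimum $7 at x = 3; price $151 clears that bar, so the firm operates.
MC = 25 - 24x + 6x^2. Setting P = MC and taking the root on the rising branch gives x* = 7.
TR = 151·7 = 1057. TC = 877 + 273 = 1150. Profit = 1057 − 1150 = -$93.
That loss of $93 beats the $877 the firm would lose by shutting down; producing recovers $784 of fixed cost.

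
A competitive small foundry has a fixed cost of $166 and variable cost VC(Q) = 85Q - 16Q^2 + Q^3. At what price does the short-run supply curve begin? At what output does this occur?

Short-run supply begins at min AVC. From VC = 85Q - 16Q^2 + Q^3, AVC = 85 - 16Q + Q^2.
At the minimum of AVC, MC = AVC. MC = 85 - 32Q + 3Q^2; setting MC = AVC gives 2Q^2 - 16Q = 0, so Q = 8. min AVC = 21.
The firm shuts down for any P below $21.

$21 per unit, at Q = 8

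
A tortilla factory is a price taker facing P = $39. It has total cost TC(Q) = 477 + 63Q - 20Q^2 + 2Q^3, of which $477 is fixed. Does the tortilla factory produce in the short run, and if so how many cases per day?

From TC, MC = TC'(Q) = 63 - 40Q + 6Q^2 and AVC = VC/Q = 63 - 20Q + 2Q^2.
AVC is minimized where dAVC/dQ = -20 + 4Q = 0, at Q = 5; min AVC = 63 - 20·5 + 2·5^2 = $13.
Since P = $39 ≥ min AVC = $13, price covers variable cost and the firm should produce.
P = MC gives 24 - 40Q + 6Q^2 = 0, with roots 2/3 and 6. Take the larger (rising MC): Q* = 6.
Check: AVC at Q = 6 is $15 ≤ P, so revenue covers variable cost.
Profit = P·Q − TC = 39·6 − 567 = -$333, a loss, but smaller than the $477 fixed cost the firm would lose by shutting down.

Produce at Q = 6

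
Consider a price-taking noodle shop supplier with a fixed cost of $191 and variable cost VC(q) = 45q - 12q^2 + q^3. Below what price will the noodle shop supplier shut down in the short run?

The shutdown price is the minimum of AVC. VC = 45q - 12q^2 + q^3, so AVC = 45 - 12q + q^2.
At the minimum of AVC, MC = AVC. MC = 45 - 24q + 3q^2; setting MC = AVC gives 2q^2 - 12q = 0, so q = 6. min AVC = 9.
So the shutdown price is $9.

$9 per unit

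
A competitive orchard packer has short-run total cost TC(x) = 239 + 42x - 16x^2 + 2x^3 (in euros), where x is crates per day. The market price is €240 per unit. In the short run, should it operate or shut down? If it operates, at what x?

Produce at x = 9

Variable cost is VC = 42x - 16x^2 + 2x^3, so AVC = VC/x = 42 - 16x + 2x^2 and MC = dTC/dx = 42 - 32x + 6x^2.
AVC hits its minimum where MC = AVC, at x = 4, giving min AVC = 42 - 16·4 + 2·4^2 = €10.
Since P = €240 ≥ min AVC = €10, price covers variable cost and the firm should produce.
Set P = MC: 240 = 42 - 32x + 6x^2 → -198 - 32x + 6x^2 = 0. The roots are x = -11/3 and x = 9; the profit-maximizing output is on the rising part of MC, so x* = 9.
Check: AVC at x = 9 is €60 ≤ P, so revenue covers variable cost.
Profit = P·x − TC = 240·9 − 779 = €1381.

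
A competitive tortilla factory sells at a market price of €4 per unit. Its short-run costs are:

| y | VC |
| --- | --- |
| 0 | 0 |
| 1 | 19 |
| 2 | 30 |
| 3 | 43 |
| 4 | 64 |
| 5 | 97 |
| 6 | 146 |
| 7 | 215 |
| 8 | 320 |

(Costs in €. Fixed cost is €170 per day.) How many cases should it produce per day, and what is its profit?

y = 0 (shut down); profit = -€170

Tabulate TR − TC: y=0: -170; y=1: -185; y=2: -192; y=3: -201; y=4: -218; y=5: -247; y=6: -292; y=7: -357; y=8: -458.
Profit is highest at y = 0. Equivalently, the lowest AVC in the table is 43/3 ≈ €14.33 at y = 3, and P = €4 falls below it — price never covers variable cost, so the firm shuts down and loses only its fixed cost.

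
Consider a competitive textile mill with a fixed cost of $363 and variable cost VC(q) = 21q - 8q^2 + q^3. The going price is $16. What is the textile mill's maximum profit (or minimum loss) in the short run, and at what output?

Profit = -$313 at q = 5

AVC = 21 - 8q + q^2 has its minimum $5 at q = 4; price $16 clears that bar, so the firm operates.
MC = 21 - 16q + 3q^2. Setting P = MC and taking the root on the rising branch gives q* = 5.
TR = 16·5 = 80. TC = 363 + 30 = 393. Profit = 80 − 393 = -$313.
Shutting down would mean losing the fixed cost of $363, so operating at a loss of $313 is better by $50.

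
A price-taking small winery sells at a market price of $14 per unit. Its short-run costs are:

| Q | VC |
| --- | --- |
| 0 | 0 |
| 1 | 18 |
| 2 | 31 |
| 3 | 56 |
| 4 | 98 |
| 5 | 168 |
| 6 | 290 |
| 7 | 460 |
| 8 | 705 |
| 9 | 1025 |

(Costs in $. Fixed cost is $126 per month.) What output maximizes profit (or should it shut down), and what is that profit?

Q = 0 (shut down); profit = -$126

Profit at each row (π = 14Q − TC): Q=0: -126; Q=1: -130; Q=2: -129; Q=3: -140; Q=4: -168; Q=5: -224; Q=6: -332; Q=7: -488; Q=8: -719; Q=9: -1025.
Profit is highest at Q = 0. Equivalently, the lowest AVC in the table is 31/2 ≈ $15.50 at Q = 2, and P = $14 falls below it — price never covers variable cost, so the firm shuts down and loses only its fixed cost.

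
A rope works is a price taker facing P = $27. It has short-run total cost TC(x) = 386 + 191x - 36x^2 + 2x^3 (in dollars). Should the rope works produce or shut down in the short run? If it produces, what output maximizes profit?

Strip out fixed cost: VC = 191x - 36x^2 + 2x^3. Then AVC = 191 - 36x + 2x^2 and MC = 191 - 72x + 6x^2.
AVC hits its minimum where MC = AVC, at x = 9, giving min AVC = 191 - 36·9 + 2·9^2 = $29.
With P < min AVC ($27 < $29), every unit sold adds to the loss.
The firm minimizes its loss by shutting down and losing only its fixed cost of $386.

Shut down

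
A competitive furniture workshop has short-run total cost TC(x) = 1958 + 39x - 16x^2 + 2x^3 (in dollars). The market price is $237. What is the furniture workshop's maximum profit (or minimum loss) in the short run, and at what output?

AVC = 39 - 16x + 2x^2 has its minimum $7 at x = 4; price $237 clears that bar, so the firm operates.
With MC = 39 - 32x + 6x^2, P = MC on the upward-sloping part at x* = 9.
TR = 237·9 = 2133. TC = 1958 + 513 = 2471. Profit = 2133 − 2471 = -$338.
By producing, the firm covers all variable cost plus $1620 of fixed cost; shutting down would lose the full $1958.

Profit = -$338 at x = 9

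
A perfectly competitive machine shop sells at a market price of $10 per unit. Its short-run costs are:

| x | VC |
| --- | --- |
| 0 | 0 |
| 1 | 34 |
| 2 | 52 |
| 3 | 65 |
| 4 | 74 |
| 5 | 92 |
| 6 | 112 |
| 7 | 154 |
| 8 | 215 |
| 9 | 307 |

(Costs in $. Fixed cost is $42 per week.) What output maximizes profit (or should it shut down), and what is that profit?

Compute π = P·x − TC at each output: x=0: -42; x=1: -66; x=2: -74; x=3: -77; x=4: -76; x=5: -84; x=6: -94; x=7: -126; x=8: -177; x=9: -259.
Profit is highest at x = 0. Equivalently, the lowest AVC in the table is 92/5 ≈ $18.40 at x = 5, and P = $10 falls below it — price never covers variable cost, so the firm shuts down and loses only its fixed cost.

x = 0 (shut down); profit = -$42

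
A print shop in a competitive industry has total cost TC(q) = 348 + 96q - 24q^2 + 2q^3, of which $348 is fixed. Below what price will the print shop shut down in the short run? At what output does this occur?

$24 per unit, at q = 6

Short-run supply begins at min AVC. From VC = 96q - 24q^2 + 2q^3, AVC = 96 - 24q + 2q^2.
At the minimum of AVC, MC = AVC. MC = 96 - 48q + 6q^2; setting MC = AVC gives 4q^2 - 24q = 0, so q = 6. min AVC = 24.
So the shutdown price is $24.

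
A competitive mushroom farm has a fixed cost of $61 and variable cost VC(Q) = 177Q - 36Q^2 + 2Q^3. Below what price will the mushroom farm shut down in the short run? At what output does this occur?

Short-run supply begins at min AVC. From VC = 177Q - 36Q^2 + 2Q^3, AVC = 177 - 36Q + 2Q^2.
dAVC/dQ = -36 + 4Q = 0 gives Q = 9. min AVC = 177 - 36·9 + 2·9^2 = 15.
So the shutdown price is $15.

$15 per unit, at Q = 9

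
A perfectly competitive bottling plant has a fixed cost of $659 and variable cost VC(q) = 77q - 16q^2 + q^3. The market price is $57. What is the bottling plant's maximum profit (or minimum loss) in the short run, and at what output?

AVC = 77 - 16q + q^2 has its minimum $13 at q = 8; price $57 clears that bar, so the firm operates.
MC = 77 - 32q + 3q^2. Setting P = MC and taking the root on the rising branch gives q* = 10.
TR = 57·10 = 570. TC = 659 + 170 = 829. Profit = 570 − 829 = -$259.
Shutting down would mean losing the fixed cost of $659, so operating at a loss of $259 is better by $400.

Profit = -$259 at q = 10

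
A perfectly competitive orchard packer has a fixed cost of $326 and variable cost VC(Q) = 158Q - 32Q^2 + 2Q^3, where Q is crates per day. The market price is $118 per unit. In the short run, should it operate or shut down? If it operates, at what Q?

From TC, MC = TC'(Q) = 158 - 64Q + 6Q^2 and AVC = VC/Q = 158 - 32Q + 2Q^2.
AVC is minimized where dAVC/dQ = -32 + 4Q = 0, at Q = 8; min AVC = 158 - 32·8 + 2·8^2 = $30.
P = $118 exceeds min AVC = $30, so the firm stays open.
Set P = MC: 118 = 158 - 64Q + 6Q^2 → 40 - 64Q + 6Q^2 = 0. The roots are Q = 2/3 and Q = 10; the profit-maximizing output is on the rising part of MC, so Q* = 10.
Check: AVC at Q = 10 is $38 ≤ P, so revenue covers variable cost.
Profit = P·Q − TC = 118·10 − 706 = $474.

Produce at Q = 10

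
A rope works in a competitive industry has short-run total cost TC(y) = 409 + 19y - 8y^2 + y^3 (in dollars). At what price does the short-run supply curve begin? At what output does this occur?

$3 per unit, at y = 4

Short-run supply begins at min AVC. From VC = 19y - 8y^2 + y^3, AVC = 19 - 8y + y^2.
At the minimum of AVC, MC = AVC. MC = 19 - 16y + 3y^2; setting MC = AVC gives 2y^2 - 8y = 0, so y = 4. min AVC = 3.
For P < $3 the firm produces nothing.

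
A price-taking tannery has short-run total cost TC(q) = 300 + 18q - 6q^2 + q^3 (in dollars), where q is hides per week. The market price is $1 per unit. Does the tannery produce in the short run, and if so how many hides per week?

Shut down

From TC, MC = TC'(q) = 18 - 12q + 3q^2 and AVC = VC/q = 18 - 6q + q^2.
AVC is minimized where dAVC/dq = -6 + 2q = 0, at q = 3; min AVC = 18 - 6·3 + 3^2 = $9.
With P < min AVC ($1 < $9), every unit sold adds to the loss.
Shutting down limits the loss to fixed cost, $300.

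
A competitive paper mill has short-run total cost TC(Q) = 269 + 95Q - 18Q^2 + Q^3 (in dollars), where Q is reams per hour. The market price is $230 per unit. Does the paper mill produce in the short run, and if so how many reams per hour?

Variable cost is VC = 95Q - 18Q^2 + Q^3, so AVC = VC/Q = 95 - 18Q + Q^2 and MC = dTC/dQ = 95 - 36Q + 3Q^2.
AVC is minimized where dAVC/dQ = -18 + 2Q = 0, at Q = 9; min AVC = 95 - 18·9 + 9^2 = $14.
Since P = $230 ≥ min AVC = $14, price covers variable cost and the firm should produce.
Set P = MC: 230 = 95 - 36Q + 3Q^2 → -135 - 36Q + 3Q^2 = 0. The roots are Q = -3 and Q = 15; the profit-maximizing output is on the rising part of MC, so Q* = 15.
Check: AVC at Q = 15 is $50 ≤ P, so revenue covers variable cost.
Profit = P·Q − TC = 230·15 − 1019 = $2431.

Produce at Q = 15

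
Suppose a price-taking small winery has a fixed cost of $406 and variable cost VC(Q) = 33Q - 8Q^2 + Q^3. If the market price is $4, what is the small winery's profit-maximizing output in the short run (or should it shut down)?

Shut down

Variable cost is VC = 33Q - 8Q^2 + Q^3, so AVC = VC/Q = 33 - 8Q + Q^2 and MC = dTC/dQ = 33 - 16Q + 3Q^2.
AVC is minimized where dAVC/dQ = -8 + 2Q = 0, at Q = 4; min AVC = 33 - 8·4 + 4^2 = $17.
P = $4 lies below min AVC = $17; no output level covers variable cost.
The firm minimizes its loss by shutting down and losing only its fixed cost of $406.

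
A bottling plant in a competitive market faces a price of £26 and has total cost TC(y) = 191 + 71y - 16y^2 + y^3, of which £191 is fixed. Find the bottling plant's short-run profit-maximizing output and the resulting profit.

AVC = 71 - 16y + y^2; min AVC = £7 at y = 8. Since P = £26 ≥ min AVC, the firm produces.
With MC = 71 - 32y + 3y^2, P = MC on the upward-sloping part at y* = 9.
TR = 26·9 = 234. TC = 191 + 72 = 263. Profit = 234 − 263 = -£29.
Shutting down would mean losing the fixed cost of £191, so operating at a loss of £29 is better by £162.

Profit = -£29 at y = 9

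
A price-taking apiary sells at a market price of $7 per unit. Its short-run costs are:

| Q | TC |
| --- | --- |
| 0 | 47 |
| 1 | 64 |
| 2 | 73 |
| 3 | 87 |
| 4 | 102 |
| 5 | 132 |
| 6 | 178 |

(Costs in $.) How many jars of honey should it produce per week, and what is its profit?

Tabulate TR − TC: Q=0: -47; Q=1: -57; Q=2: -59; Q=3: -66; Q=4: -74; Q=5: -97; Q=6: -136.
Profit is highest at Q = 0. Equivalently, the lowest AVC in the table is 26/2 ≈ $13 at Q = 2, and P = $7 falls below it — price never covers variable cost, so the firm shuts down and loses only its fixed cost.

Q = 0 (shut down); profit = -$47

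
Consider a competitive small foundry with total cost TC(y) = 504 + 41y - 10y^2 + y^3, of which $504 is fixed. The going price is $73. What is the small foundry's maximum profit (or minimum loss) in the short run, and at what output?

AVC = 41 - 10y + y^2 has its minimum $16 at y = 5; price $73 clears that bar, so the firm operates.
MC = 41 - 20y + 3y^2. Setting P = MC and taking the root on the rising branch gives y* = 8.
TR = 73·8 = 584. TC = 504 + 200 = 704. Profit = 584 − 704 = -$120.
That loss of $120 beats the $504 the firm would lose by shutting down; producing recovers $384 of fixed cost.

Profit = -$120 at y = 8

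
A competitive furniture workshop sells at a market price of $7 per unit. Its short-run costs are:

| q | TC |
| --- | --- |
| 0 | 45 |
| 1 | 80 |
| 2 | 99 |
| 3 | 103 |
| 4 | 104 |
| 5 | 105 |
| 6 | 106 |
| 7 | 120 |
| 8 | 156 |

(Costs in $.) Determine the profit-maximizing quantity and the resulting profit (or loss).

Compute π = P·q − TC at each output: q=0: -45; q=1: -73; q=2: -85; q=3: -82; q=4: -76; q=5: -70; q=6: -64; q=7: -71; q=8: -100.
Profit is highest at q = 0. Equivalently, the lowest AVC in the table is 61/6 ≈ $10.17 at q = 6, and P = $7 falls below it — price never covers variable cost, so the firm shuts down and loses only its fixed cost.

q = 0 (shut down); profit = -$45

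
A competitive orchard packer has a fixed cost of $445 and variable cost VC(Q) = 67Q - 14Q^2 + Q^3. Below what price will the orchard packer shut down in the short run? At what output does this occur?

Short-run supply begins at min AVC. From VC = 67Q - 14Q^2 + Q^3, AVC = 67 - 14Q + Q^2.
At the minimum of AVC, MC = AVC. MC = 67 - 28Q + 3Q^2; setting MC = AVC gives 2Q^2 - 14Q = 0, so Q = 7. min AVC = 18.
For P < $18 the firm produces nothing.

$18 per unit, at Q = 7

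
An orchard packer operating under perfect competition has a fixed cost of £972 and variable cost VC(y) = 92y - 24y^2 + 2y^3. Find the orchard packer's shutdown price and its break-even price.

Shutdown price = £20; break-even price = £146

Shutdown price = min AVC. AVC = 92 - 24y + 2y^2, with vertex at y = 6 and minimum £20.
ATC = 972/y + 92 - 24y + 2y^2. Setting dATC/dy = −972/y^2 − 24 + 4y = 0 gives y = 9 (since 4·9^3 − 24·9^2 = 972).
min ATC = 972/9 + 92 − 24·9 + 2·9^2 = £146. That is the break-even price.
Between these two prices the firm operates at a loss; above £146 it earns a profit.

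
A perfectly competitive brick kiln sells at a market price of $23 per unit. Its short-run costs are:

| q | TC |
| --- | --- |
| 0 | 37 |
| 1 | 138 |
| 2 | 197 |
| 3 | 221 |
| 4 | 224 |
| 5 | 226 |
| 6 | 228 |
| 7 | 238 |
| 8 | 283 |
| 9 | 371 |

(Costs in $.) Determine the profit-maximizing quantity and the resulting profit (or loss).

q = 0 (shut down); profit = -$37

Tabulate TR − TC: q=0: -37; q=1: -115; q=2: -151; q=3: -152; q=4: -132; q=5: -111; q=6: -90; q=7: -77; q=8: -99; q=9: -164.
Profit is highest at q = 0. Equivalently, the lowest AVC in the table is 201/7 ≈ $28.71 at q = 7, and P = $23 falls below it — price never covers variable cost, so the firm shuts down and loses only its fixed cost.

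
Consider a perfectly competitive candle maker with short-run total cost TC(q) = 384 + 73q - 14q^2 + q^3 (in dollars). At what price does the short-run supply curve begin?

$24 per unit

Short-run supply begins at min AVC. From VC = 73q - 14q^2 + q^3, AVC = 73 - 14q + q^2.
At the minimum of AVC, MC = AVC. MC = 73 - 28q + 3q^2; setting MC = AVC gives 2q^2 - 14q = 0, so q = 7. min AVC = 24.
For P < $24 the firm produces nothing.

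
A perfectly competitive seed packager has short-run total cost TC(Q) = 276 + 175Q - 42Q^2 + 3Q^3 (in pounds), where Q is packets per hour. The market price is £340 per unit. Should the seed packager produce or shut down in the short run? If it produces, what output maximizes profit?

Strip out fixed cost: VC = 175Q - 42Q^2 + 3Q^3. Then AVC = 175 - 42Q + 3Q^2 and MC = 175 - 84Q + 9Q^2.
AVC hits its minimum where MC = AVC, at Q = 7, giving min AVC = 175 - 42·7 + 3·7^2 = £28.
Because £340 ≥ £28, revenue can cover variable cost; the firm operates.
Set P = MC: 340 = 175 - 84Q + 9Q^2 → -165 - 84Q + 9Q^2 = 0. The roots are Q = -5/3 and Q = 11; the profit-maximizing output is on the rising part of MC, so Q* = 11.
Check: AVC at Q = 11 is £76 ≤ P, so revenue covers variable cost.
Profit = P·Q − TC = 340·11 − 1112 = £2628.

Produce at Q = 11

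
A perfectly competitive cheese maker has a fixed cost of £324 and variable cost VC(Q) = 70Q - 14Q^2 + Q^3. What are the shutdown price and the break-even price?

Shutdown price = £21; break-even price = £61

Shutdown price = min AVC. AVC = 70 - 14Q + Q^2, with vertex at Q = 7 and minimum £21.
ATC = 324/Q + 70 - 14Q + Q^2. Setting dATC/dQ = −324/Q^2 − 14 + 2Q = 0 gives Q = 9 (since 2·9^3 − 14·9^2 = 324).
min ATC = 324/9 + 70 − 14·9 + 9^2 = £61. That is the break-even price.
For £21 ≤ P < £61 the firm produces at a loss; below £21 it shuts down.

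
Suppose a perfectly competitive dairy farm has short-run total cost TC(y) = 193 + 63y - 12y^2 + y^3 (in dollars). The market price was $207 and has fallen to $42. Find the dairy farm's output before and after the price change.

AVC = 63 - 12y + y^2, minimized at y = 6 where min AVC = $27. MC = 63 - 24y + 3y^2.
With P = $207 above the shutdown price, P = MC gives y = 12.
At P = $42 ≥ min AVC, set P = MC: y = 7. The firm stays open but cuts output.

Output falls from 12 to 7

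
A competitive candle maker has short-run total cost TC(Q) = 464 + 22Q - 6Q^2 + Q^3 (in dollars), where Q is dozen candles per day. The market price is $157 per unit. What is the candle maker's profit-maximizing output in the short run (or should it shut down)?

Produce at Q = 9

Strip out fixed cost: VC = 22Q - 6Q^2 + Q^3. Then AVC = 22 - 6Q + Q^2 and MC = 22 - 12Q + 3Q^2.
AVC hits its minimum where MC = AVC, at Q = 3, giving min AVC = 22 - 6·3 + 3^2 = $13.
P = $157 exceeds min AVC = $13, so the firm stays open.
Set P = MC: 157 = 22 - 12Q + 3Q^2 → -135 - 12Q + 3Q^2 = 0. The roots are Q = -5 and Q = 9; the profit-maximizing output is on the rising part of MC, so Q* = 9.
Check: AVC at Q = 9 is $49 ≤ P, so revenue covers variable cost.
Profit = P·Q − TC = 157·9 − 905 = $508.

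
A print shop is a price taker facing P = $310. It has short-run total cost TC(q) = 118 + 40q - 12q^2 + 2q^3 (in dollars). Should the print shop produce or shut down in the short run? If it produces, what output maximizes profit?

Produce at q = 9

Strip out fixed cost: VC = 40q - 12q^2 + 2q^3. Then AVC = 40 - 12q + 2q^2 and MC = 40 - 24q + 6q^2.
AVC hits its minimum where MC = AVC, at q = 3, giving min AVC = 40 - 12·3 + 2·3^2 = $22.
Because $310 ≥ $22, revenue can cover variable cost; the firm operates.
P = MC gives -270 - 24q + 6q^2 = 0, with roots -5 and 9. Take the larger (rising MC): q* = 9.
Check: AVC at q = 9 is $94 ≤ P, so revenue covers variable cost.
Profit = P·q − TC = 310·9 − 964 = $1826.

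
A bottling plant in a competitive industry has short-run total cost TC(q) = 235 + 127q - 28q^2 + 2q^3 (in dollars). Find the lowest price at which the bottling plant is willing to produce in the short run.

The shutdown price is the minimum of AVC. VC = 127q - 28q^2 + 2q^3, so AVC = 127 - 28q + 2q^2.
At the minimum of AVC, MC = AVC. MC = 127 - 56q + 6q^2; setting MC = AVC gives 4q^2 - 28q = 0, so q = 7. min AVC = 29.
So the shutdown price is $29.

$29 per unit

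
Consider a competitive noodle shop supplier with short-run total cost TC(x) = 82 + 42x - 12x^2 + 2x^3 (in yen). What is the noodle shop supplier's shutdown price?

¥24 per unit

The firm shuts down when price falls below the minimum of average variable cost. AVC = VC/x = 42 - 12x + 2x^2.
dAVC/dx = -12 + 4x = 0 gives x = 3. min AVC = 42 - 12·3 + 2·3^2 = 24.
So the shutdown price is ¥24.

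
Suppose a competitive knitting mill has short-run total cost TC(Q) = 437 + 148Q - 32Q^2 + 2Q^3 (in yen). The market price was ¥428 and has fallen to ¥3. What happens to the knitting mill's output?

AVC = 148 - 32Q + 2Q^2, minimized at Q = 8 where min AVC = ¥20. MC = 148 - 64Q + 6Q^2.
At P = ¥428 ≥ min AVC, set P = MC on the rising branch: Q = 14.
At P = ¥3 < min AVC = ¥20, price no longer covers variable cost at any output, so the firm shuts down: Q = 0.

Output falls from 14 to 0 (the firm shuts down)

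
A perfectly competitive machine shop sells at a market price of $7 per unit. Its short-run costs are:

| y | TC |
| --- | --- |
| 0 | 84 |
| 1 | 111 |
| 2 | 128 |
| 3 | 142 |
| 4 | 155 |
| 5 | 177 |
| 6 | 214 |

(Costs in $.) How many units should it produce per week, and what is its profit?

Compute π = P·y − TC at each output: y=0: -84; y=1: -104; y=2: -114; y=3: -121; y=4: -127; y=5: -142; y=6: -172.
Profit is highest at y = 0. Equivalently, the lowest AVC in the table is 71/4 ≈ $17.75 at y = 4, and P = $7 falls below it — price never covers variable cost, so the firm shuts down and loses only its fixed cost.

y = 0 (shut down); profit = -$84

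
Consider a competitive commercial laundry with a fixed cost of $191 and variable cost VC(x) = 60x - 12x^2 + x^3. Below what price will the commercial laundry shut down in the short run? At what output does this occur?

$24 per unit, at x = 6

The firm shuts down when price falls below the minimum of average variable cost. AVC = VC/x = 60 - 12x + x^2.
dAVC/dx = -12 + 2x = 0 gives x = 6. min AVC = 60 - 12·6 + 6^2 = 24.
For P < $24 the firm produces nothing.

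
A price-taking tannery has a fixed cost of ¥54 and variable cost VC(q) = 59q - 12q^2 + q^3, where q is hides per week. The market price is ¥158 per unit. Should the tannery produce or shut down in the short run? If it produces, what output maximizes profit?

Produce at q = 11

Variable cost is VC = 59q - 12q^2 + q^3, so AVC = VC/q = 59 - 12q + q^2 and MC = dTC/dq = 59 - 24q + 3q^2.
AVC is minimized where dAVC/dq = -12 + 2q = 0, at q = 6; min AVC = 59 - 12·6 + 6^2 = ¥23.
Since P = ¥158 ≥ min AVC = ¥23, price covers variable cost and the firm should produce.
Solving P = MC: -99 - 24q + 3q^2 = 0 ⇒ q = -3 or 11. On the upward-sloping branch, q* = 11.
Check: AVC at q = 11 is ¥48 ≤ P, so revenue covers variable cost.
Profit = P·q − TC = 158·11 − 582 = ¥1156.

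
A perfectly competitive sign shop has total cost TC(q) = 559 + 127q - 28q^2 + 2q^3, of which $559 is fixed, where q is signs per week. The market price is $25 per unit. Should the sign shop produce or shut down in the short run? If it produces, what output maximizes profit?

Variable cost is VC = 127q - 28q^2 + 2q^3, so AVC = VC/q = 127 - 28q + 2q^2 and MC = dTC/dq = 127 - 56q + 6q^2.
The AVC parabola has its vertex at q = 28/4 = 7, where AVC = 127 - 28·7 + 2·7^2 = $29.
With P < min AVC ($25 < $29), every unit sold adds to the loss.
Best response: produce nothing and absorb the $559 fixed cost.

Shut down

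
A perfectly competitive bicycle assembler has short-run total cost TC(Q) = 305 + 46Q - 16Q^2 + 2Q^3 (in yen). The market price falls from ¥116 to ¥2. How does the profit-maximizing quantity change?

Output falls from 7 to 0 (the firm shuts down)

MC = 46 - 32Q + 6Q^2; the shutdown threshold is min AVC = ¥14 (at Q = 4).
With P = ¥116 above the shutdown price, P = MC gives Q = 7.
At P = ¥2 < min AVC = ¥14, price no longer covers variable cost at any output, so the firm shuts down: Q = 0.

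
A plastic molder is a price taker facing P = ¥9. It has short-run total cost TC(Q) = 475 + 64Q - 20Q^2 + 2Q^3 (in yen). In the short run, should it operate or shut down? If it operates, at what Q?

Shut down

Variable cost is VC = 64Q - 20Q^2 + 2Q^3, so AVC = VC/Q = 64 - 20Q + 2Q^2 and MC = dTC/dQ = 64 - 40Q + 6Q^2.
The AVC parabola has its vertex at Q = 20/4 = 5, where AVC = 64 - 20·5 + 2·5^2 = ¥14.
With P < min AVC (¥9 < ¥14), every unit sold adds to the loss.
The firm minimizes its loss by shutting down and losing only its fixed cost of ¥475.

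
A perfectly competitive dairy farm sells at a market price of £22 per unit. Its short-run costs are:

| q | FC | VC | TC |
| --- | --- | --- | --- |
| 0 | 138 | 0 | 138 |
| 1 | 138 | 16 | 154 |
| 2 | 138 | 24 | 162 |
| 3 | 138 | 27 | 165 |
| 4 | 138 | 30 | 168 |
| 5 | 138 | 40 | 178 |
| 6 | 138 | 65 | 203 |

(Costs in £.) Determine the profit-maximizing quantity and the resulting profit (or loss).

Profit at each row (π = 22q − TC): q=0: -138; q=1: -132; q=2: -118; q=3: -99; q=4: -80; q=5: -68; q=6: -71.
Profit is maximized at q = 5. AVC there is 40/5 = £8 ≤ P, so producing beats shutting down (which would give -£138).

q = 5; profit = -£68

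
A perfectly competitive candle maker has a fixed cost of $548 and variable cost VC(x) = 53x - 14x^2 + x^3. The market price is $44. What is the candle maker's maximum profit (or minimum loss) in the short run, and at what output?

Profit = -$224 at x = 9

AVC = 53 - 14x + x^2 has its minimum $4 at x = 7; price $44 clears that bar, so the firm operates.
With MC = 53 - 28x + 3x^2, P = MC on the upward-sloping part at x* = 9.
TR = 44·9 = 396. TC = 548 + 72 = 620. Profit = 396 − 620 = -$224.
That loss of $224 beats the $548 the firm would lose by shutting down; producing recovers $324 of fixed cost.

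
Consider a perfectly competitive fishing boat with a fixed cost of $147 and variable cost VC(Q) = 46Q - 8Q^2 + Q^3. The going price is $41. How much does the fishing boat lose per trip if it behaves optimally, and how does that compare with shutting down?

Profit = -$97 at Q = 5

AVC = 46 - 8Q + Q^2; min AVC = $30 at Q = 4. Since P = $41 ≥ min AVC, the firm produces.
With MC = 46 - 16Q + 3Q^2, P = MC on the upward-sloping part at Q* = 5.
TR = 41·5 = 205. TC = 147 + 155 = 302. Profit = 205 − 302 = -$97.
Shutting down would mean losing the fixed cost of $147, so operating at a loss of $97 is better by $50.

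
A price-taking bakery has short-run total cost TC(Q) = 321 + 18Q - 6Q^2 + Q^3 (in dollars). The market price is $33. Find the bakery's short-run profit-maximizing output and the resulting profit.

Profit = -$221 at Q = 5

AVC = 18 - 6Q + Q^2 has its minimum $9 at Q = 3; price $33 clears that bar, so the firm operates.
With MC = 18 - 12Q + 3Q^2, P = MC on the upward-sloping part at Q* = 5.
TR = 33·5 = 165. TC = 321 + 65 = 386. Profit = 165 − 386 = -$221.
By producing, the firm covers all variable cost plus $100 of fixed cost; shutting down would lose the full $321.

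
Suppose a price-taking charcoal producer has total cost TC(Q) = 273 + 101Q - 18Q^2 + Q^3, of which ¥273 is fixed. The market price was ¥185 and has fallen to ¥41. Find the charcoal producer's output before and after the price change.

Output falls from 14 to 10

MC = 101 - 36Q + 3Q^2; the shutdown threshold is min AVC = ¥20 (at Q = 9).
With P = ¥185 above the shutdown price, P = MC gives Q = 14.
At P = ¥41 ≥ min AVC, set P = MC: Q = 10. The firm stays open but cuts output.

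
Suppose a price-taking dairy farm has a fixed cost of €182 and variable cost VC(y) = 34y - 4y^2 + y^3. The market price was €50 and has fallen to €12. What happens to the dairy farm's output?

MC = 34 - 8y + 3y^2; the shutdown threshold is min AVC = €30 (at y = 2).
At P = €50 ≥ min AVC, set P = MC on the rising branch: y = 4.
At P = €12 < min AVC = €30, price no longer covers variable cost at any output, so the firm shuts down: y = 0.

Output falls from 4 to 0 (the firm shuts down)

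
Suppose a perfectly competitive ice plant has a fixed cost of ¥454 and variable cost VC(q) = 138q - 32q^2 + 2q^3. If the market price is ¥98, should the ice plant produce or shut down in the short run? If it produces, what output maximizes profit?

Produce at q = 10

From TC, MC = TC'(q) = 138 - 64q + 6q^2 and AVC = VC/q = 138 - 32q + 2q^2.
The AVC parabola has its vertex at q = 32/4 = 8, where AVC = 138 - 32·8 + 2·8^2 = ¥10.
Since P = ¥98 ≥ min AVC = ¥10, price covers variable cost and the firm should produce.
Solving P = MC: 40 - 64q + 6q^2 = 0 ⇒ q = 2/3 or 10. On the upward-sloping branch, q* = 10.
Check: AVC at q = 10 is ¥18 ≤ P, so revenue covers variable cost.
Profit = P·q − TC = 98·10 − 634 = ¥346.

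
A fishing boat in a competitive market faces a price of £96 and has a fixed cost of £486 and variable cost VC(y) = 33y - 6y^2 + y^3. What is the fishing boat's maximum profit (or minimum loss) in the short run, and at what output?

Profit = -£94 at y = 7

AVC = 33 - 6y + y^2; min AVC = £24 at y = 3. Since P = £96 ≥ min AVC, the firm produces.
MC = 33 - 12y + 3y^2. Setting P = MC and taking the root on the rising branch gives y* = 7.
TR = 96·7 = 672. TC = 486 + 280 = 766. Profit = 672 − 766 = -£94.
By producing, the firm covers all variable cost plus £392 of fixed cost; shutting down would lose the full £486.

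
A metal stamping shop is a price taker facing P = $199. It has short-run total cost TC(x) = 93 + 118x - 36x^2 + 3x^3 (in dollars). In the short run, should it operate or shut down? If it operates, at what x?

From TC, MC = TC'(x) = 118 - 72x + 9x^2 and AVC = VC/x = 118 - 36x + 3x^2.
The AVC parabola has its vertex at x = 36/6 = 6, where AVC = 118 - 36·6 + 3·6^2 = $10.
P = $199 exceeds min AVC = $10, so the firm stays open.
Set P = MC: 199 = 118 - 72x + 9x^2 → -81 - 72x + 9x^2 = 0. The roots are x = -1 and x = 9; the profit-maximizing output is on the rising part of MC, so x* = 9.
Check: AVC at x = 9 is $37 ≤ P, so revenue covers variable cost.
Profit = P·x − TC = 199·9 − 426 = $1365.

Produce at x = 9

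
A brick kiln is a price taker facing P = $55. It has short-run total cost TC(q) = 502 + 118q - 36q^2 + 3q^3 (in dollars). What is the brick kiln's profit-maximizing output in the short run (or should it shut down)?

From TC, MC = TC'(q) = 118 - 72q + 9q^2 and AVC = VC/q = 118 - 36q + 3q^2.
The AVC parabola has its vertex at q = 36/6 = 6, where AVC = 118 - 36·6 + 3·6^2 = $10.
P = $55 exceeds min AVC = $10, so the firm stays open.
Solving P = MC: 63 - 72q + 9q^2 = 0 ⇒ q = 1 or 7. On the upward-sloping branch, q* = 7.
Check: AVC at q = 7 is $13 ≤ P, so revenue covers variable cost.
Profit = P·q − TC = 55·7 − 593 = -$208, a loss, but smaller than the $502 fixed cost the firm would lose by shutting down.

Produce at q = 7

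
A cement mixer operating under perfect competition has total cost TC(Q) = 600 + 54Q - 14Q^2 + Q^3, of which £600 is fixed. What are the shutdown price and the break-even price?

AVC = 54 - 14Q + Q^2; minimized at Q = 7, giving min AVC = £5. That is the shutdown price.
ATC = 600/Q + 54 - 14Q + Q^2. Setting dATC/dQ = −600/Q^2 − 14 + 2Q = 0 gives Q = 10 (since 2·10^3 − 14·10^2 = 600).
min ATC = 600/10 + 54 − 14·10 + 10^2 = £74. That is the break-even price.
For £5 ≤ P < £74 the firm produces at a loss; below £5 it shuts down.

Shutdown price = £5; break-even price = £74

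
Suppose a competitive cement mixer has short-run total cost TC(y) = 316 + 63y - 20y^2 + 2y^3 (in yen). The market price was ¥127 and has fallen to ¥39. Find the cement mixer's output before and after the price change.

MC = 63 - 40y + 6y^2; the shutdown threshold is min AVC = ¥13 (at y = 5).
At P = ¥127 ≥ min AVC, set P = MC on the rising branch: y = 8.
At P = ¥39 ≥ min AVC, set P = MC: y = 6. The firm stays open but cuts output.

Output falls from 8 to 6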